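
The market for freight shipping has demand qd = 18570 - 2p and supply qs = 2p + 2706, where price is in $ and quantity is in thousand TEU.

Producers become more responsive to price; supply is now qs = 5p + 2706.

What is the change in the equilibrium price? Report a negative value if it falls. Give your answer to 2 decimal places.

Initially, 18570 - 2p = 2p + 2706, so 15864 = 4p and p = 3966, q = 10638.
With the change applied: demand qd = 18570 - 2p, supply qs = 5p + 2706.
Clearing the new market: 18570 - 2p = 5p + 2706, so p = 15864/7 ≈ 2266.2857 and q = 98262/7 ≈ 14037.4286.
Δp = 2266.2857 − 3966 = -1699.71.

-1699.71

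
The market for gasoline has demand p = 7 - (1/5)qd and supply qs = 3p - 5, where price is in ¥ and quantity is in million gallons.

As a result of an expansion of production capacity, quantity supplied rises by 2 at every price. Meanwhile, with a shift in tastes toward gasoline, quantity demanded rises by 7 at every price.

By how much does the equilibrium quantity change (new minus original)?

+3.875

Solve the original market: 35 - 5p = 3p - 5, hence p = 5 and q = 10.
The shock moves the curves to qd = 42 - 5p and qs = 3p - 3.
New equilibrium: 42 - 5p = 3p - 3 ⇒ 45 = 8p ⇒ p = 5.625, q = 13.875.
Δq = 13.875 − 10 = +3.875.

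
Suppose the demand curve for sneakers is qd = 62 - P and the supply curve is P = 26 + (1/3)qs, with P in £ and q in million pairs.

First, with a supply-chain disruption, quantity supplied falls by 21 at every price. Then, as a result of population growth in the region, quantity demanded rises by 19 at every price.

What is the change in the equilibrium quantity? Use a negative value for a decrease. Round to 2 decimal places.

Original equilibrium: 62 - P = 3P - 78 gives 140 = 4P, so P = 35 and q = 27.
The new curves are qd = 81 - P (demand) and qs = 3P - 99 (supply).
Setting them equal: 81 - P = 3P - 99 → 180 = 4P, so P = 45 and q = 36.
Δq = 36 − 27 = +9.00.

+9.00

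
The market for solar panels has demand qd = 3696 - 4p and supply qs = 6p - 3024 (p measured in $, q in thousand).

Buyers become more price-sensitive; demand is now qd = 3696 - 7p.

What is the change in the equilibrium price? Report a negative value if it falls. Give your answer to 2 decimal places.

Solve the original market: 3696 - 4p = 6p - 3024, hence p = 672 and q = 1008.
The shock moves the curves to qd = 3696 - 7p and qs = 6p - 3024.
New equilibrium: 3696 - 7p = 6p - 3024 ⇒ 6720 = 13p ⇒ p = 6720/13 ≈ 516.9231, q = 1008/13 ≈ 77.5385.
Δp = 516.9231 − 672 = -155.08.

-155.08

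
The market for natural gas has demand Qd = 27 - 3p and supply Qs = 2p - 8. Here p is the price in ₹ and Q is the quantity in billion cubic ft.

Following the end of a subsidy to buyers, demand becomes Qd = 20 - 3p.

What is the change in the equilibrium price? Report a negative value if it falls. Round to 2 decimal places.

-1.40

Before the shock: 27 - 3p = 2p - 8 ⇒ 35 = 5p ⇒ p = 7, Q = 6.
The new curves are Qd = 20 - 3p (demand) and Qs = 2p - 8 (supply).
Equate the new curves: 20 - 3p = 2p - 8, giving 28 = 5p, p = 5.6, Q = 3.2.
Δp = 5.6 − 7 = -1.40.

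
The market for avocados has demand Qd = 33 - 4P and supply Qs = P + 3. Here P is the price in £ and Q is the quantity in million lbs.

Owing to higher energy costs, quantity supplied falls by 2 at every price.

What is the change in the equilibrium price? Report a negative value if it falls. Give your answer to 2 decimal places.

Initially, 33 - 4P = P + 3, so 30 = 5P and P = 6, Q = 9.
After the shift, demand is Qd = 33 - 4P and supply is Qs = P + 1.
New equilibrium: 33 - 4P = P + 1 ⇒ 32 = 5P ⇒ P = 6.4, Q = 7.4.
ΔP = 6.4 − 6 = +0.40.

+0.40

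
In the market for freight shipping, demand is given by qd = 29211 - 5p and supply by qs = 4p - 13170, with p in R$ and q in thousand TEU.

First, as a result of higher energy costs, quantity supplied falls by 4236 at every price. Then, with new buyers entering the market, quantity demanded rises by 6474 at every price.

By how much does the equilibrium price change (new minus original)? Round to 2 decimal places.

Initially, 29211 - 5p = 4p - 13170, so 42381 = 9p and p = 4709, q = 5666.
After the shift, demand is qd = 35685 - 5p and supply is qs = 4p - 17406.
Clearing the new market: 35685 - 5p = 4p - 17406, so p = 5899 and q = 6190.
Δp = 5899 − 4709 = +1190.00.

+1190.00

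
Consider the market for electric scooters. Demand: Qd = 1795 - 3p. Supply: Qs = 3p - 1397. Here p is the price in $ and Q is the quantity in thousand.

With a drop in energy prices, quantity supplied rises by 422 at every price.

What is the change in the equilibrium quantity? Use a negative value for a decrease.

Before the shock: 1795 - 3p = 3p - 1397 ⇒ 3192 = 6p ⇒ p = 532, Q = 199.
With the change applied: demand Qd = 1795 - 3p, supply Qs = 3p - 975.
Clearing the new market: 1795 - 3p = 3p - 975, so p = 1385/3 ≈ 461.6667 and Q = 410.
ΔQ = 410 − 199 = +211.

+211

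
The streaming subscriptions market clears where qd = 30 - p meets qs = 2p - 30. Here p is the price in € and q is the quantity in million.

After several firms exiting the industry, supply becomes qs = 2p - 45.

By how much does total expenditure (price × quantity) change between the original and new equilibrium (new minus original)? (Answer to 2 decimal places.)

-75.00

Before the shock: 30 - p = 2p - 30 ⇒ 60 = 3p ⇒ p = 20, q = 10.
The shock moves the curves to qd = 30 - p and qs = 2p - 45.
Clearing the new market: 30 - p = 2p - 45, so p = 25 and q = 5.
Expenditure moves from 20×10 = 200 to 25×5 = 125; change = -75.00.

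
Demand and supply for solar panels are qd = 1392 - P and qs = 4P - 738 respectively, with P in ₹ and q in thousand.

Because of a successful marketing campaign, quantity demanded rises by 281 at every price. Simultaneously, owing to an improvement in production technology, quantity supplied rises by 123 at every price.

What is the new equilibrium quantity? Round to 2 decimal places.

Before the shock: 1392 - P = 4P - 738 ⇒ 2130 = 5P ⇒ P = 426, q = 966.
The new curves are qd = 1673 - P (demand) and qs = 4P - 615 (supply).
Clearing the new market: 1673 - P = 4P - 615, so P = 457.6 and q = 1215.4.

1215.40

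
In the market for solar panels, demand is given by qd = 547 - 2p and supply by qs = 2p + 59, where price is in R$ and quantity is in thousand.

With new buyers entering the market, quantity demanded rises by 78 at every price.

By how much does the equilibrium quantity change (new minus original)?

+39

Original equilibrium: 547 - 2p = 2p + 59 gives 488 = 4p, so p = 122 and q = 303.
The shock moves the curves to qd = 625 - 2p and qs = 2p + 59.
New equilibrium: 625 - 2p = 2p + 59 ⇒ 566 = 4p ⇒ p = 141.5, q = 342.
Δq = 342 − 303 = +39.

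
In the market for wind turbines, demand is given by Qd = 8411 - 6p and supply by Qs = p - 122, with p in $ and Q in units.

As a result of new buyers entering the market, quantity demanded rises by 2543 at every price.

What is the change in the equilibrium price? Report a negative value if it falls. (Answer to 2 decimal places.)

+363.29

Initially, 8411 - 6p = p - 122, so 8533 = 7p and p = 1219, Q = 1097.
The shock moves the curves to Qd = 10954 - 6p and Qs = p - 122.
Equate the new curves: 10954 - 6p = p - 122, giving 11076 = 7p, p = 11076/7 ≈ 1582.2857, Q = 10222/7 ≈ 1460.2857.
Δp = 1582.2857 − 1219 = +363.29.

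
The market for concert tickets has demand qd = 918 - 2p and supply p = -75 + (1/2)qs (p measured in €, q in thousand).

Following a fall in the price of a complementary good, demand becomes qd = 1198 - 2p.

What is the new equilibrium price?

Solve the original market: 918 - 2p = 2p + 150, hence p = 192 and q = 534.
With the change applied: demand qd = 1198 - 2p, supply qs = 2p + 150.
Equate the new curves: 1198 - 2p = 2p + 150, giving 1048 = 4p, p = 262, q = 674.

262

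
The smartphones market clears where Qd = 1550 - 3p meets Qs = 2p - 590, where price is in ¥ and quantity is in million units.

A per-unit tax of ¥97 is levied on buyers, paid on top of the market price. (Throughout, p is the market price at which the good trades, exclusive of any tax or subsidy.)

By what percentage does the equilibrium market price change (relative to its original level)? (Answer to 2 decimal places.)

Before the shock: 1550 - 3p = 2p - 590 ⇒ 2140 = 5p ⇒ p = 428, Q = 266.
Since buyers pay the price plus the tax, the effective demand curve becomes Qd = 1259 - 3p.
Clearing the new market: 1259 - 3p = 2p - 590, so p = 369.8 and Q = 149.6.
%Δp = (369.8 − 428) / 428 × 100 = -13.60%.

-13.60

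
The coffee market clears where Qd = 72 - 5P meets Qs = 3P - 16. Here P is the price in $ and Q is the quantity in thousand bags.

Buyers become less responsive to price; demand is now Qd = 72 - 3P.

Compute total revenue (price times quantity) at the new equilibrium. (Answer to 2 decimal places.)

410.67

Before the shock: 72 - 5P = 3P - 16 ⇒ 88 = 8P ⇒ P = 11, Q = 17.
The new curves are Qd = 72 - 3P (demand) and Qs = 3P - 16 (supply).
Setting them equal: 72 - 3P = 3P - 16 → 88 = 6P, so P = 44/3 ≈ 14.6667 and Q = 28.
New expenditure = 14.6667 × 28 = 410.67.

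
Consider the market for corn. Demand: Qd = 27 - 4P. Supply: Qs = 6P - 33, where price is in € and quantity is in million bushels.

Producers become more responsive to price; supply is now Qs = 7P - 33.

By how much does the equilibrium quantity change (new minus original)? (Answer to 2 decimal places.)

Original equilibrium: 27 - 4P = 6P - 33 gives 60 = 10P, so P = 6 and Q = 3.
The shock moves the curves to Qd = 27 - 4P and Qs = 7P - 33.
Clearing the new market: 27 - 4P = 7P - 33, so P = 60/11 ≈ 5.4545 and Q = 57/11 ≈ 5.1818.
ΔQ = 5.1818 − 3 = +2.18.

+2.18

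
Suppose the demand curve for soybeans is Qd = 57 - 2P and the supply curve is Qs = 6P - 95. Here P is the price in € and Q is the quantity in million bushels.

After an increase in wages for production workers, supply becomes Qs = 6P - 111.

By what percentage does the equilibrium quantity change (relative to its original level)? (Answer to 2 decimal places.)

Solve the original market: 57 - 2P = 6P - 95, hence P = 19 and Q = 19.
The shock moves the curves to Qd = 57 - 2P and Qs = 6P - 111.
New equilibrium: 57 - 2P = 6P - 111 ⇒ 168 = 8P ⇒ P = 21, Q = 15.
%ΔQ = (15 − 19) / 19 × 100 = -21.05%.

-21.05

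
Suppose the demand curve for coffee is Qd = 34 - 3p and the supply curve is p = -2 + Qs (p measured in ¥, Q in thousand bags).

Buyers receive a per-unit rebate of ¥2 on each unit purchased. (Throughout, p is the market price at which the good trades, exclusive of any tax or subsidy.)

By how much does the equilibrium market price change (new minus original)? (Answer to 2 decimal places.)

Initially, 34 - 3p = p + 2, so 32 = 4p and p = 8, Q = 10.
Since buyers' out-of-pocket price is the market price minus the rebate, the effective demand curve becomes Qd = 40 - 3p.
Equate the new curves: 40 - 3p = p + 2, giving 38 = 4p, p = 9.5, Q = 11.5.
Δp = 9.5 − 8 = +1.50.

+1.50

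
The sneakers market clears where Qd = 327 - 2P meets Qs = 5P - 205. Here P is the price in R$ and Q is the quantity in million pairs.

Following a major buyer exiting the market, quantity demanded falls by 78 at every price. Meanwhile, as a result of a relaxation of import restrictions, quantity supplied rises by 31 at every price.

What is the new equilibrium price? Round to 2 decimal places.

Solve the original market: 327 - 2P = 5P - 205, hence P = 76 and Q = 175.
The shock moves the curves to Qd = 249 - 2P and Qs = 5P - 174.
Setting them equal: 249 - 2P = 5P - 174 → 423 = 7P, so P = 423/7 ≈ 60.4286 and Q = 897/7 ≈ 128.1429.

60.43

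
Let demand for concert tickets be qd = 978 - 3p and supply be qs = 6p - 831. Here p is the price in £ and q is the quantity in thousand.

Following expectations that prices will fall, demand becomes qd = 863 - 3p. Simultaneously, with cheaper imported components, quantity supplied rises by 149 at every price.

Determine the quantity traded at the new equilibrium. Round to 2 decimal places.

Original equilibrium: 978 - 3p = 6p - 831 gives 1809 = 9p, so p = 201 and q = 375.
The new curves are qd = 863 - 3p (demand) and qs = 6p - 682 (supply).
Clearing the new market: 863 - 3p = 6p - 682, so p = 515/3 ≈ 171.6667 and q = 348.

348.00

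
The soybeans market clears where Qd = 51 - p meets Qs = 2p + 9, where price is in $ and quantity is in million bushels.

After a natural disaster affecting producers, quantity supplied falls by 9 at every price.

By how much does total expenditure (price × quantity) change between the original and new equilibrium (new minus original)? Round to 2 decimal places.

Initially, 51 - p = 2p + 9, so 42 = 3p and p = 14, Q = 37.
The new curves are Qd = 51 - p (demand) and Qs = 2p (supply).
Equate the new curves: 51 - p = 2p, giving 51 = 3p, p = 17, Q = 34.
Expenditure moves from 14×37 = 518 to 17×34 = 578; change = +60.00.

+60.00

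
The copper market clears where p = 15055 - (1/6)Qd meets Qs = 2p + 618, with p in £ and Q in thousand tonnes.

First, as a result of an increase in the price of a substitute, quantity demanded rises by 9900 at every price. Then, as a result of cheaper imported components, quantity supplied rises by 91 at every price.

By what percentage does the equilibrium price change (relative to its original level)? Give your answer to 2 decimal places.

+10.93

Before the shock: 90330 - 6p = 2p + 618 ⇒ 89712 = 8p ⇒ p = 11214, Q = 23046.
With the change applied: demand Qd = 100230 - 6p, supply Qs = 2p + 709.
Equate the new curves: 100230 - 6p = 2p + 709, giving 99521 = 8p, p = 12440.125, Q = 25589.25.
%Δp = (12440.125 − 11214) / 11214 × 100 = +10.93%.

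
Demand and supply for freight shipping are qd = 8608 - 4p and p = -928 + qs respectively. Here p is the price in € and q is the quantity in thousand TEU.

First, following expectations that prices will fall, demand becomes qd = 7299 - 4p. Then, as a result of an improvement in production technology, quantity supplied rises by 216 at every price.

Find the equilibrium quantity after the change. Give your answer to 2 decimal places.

Before the shock: 8608 - 4p = p + 928 ⇒ 7680 = 5p ⇒ p = 1536, q = 2464.
With the change applied: demand qd = 7299 - 4p, supply qs = p + 1144.
Equate the new curves: 7299 - 4p = p + 1144, giving 6155 = 5p, p = 1231, q = 2375.

2375.00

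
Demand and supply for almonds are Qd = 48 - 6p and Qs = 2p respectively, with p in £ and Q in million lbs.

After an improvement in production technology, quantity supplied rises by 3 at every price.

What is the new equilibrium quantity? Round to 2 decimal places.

14.25

Original equilibrium: 48 - 6p = 2p gives 48 = 8p, so p = 6 and Q = 12.
The shock moves the curves to Qd = 48 - 6p and Qs = 2p + 3.
New equilibrium: 48 - 6p = 2p + 3 ⇒ 45 = 8p ⇒ p = 5.625, Q = 14.25.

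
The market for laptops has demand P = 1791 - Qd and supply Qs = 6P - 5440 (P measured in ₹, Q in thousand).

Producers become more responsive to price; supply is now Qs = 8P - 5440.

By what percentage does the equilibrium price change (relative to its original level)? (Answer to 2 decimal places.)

-22.22

Initially, 1791 - P = 6P - 5440, so 7231 = 7P and P = 1033, Q = 758.
With the change applied: demand Qd = 1791 - P, supply Qs = 8P - 5440.
New equilibrium: 1791 - P = 8P - 5440 ⇒ 7231 = 9P ⇒ P = 7231/9 ≈ 803.4444, Q = 8888/9 ≈ 987.5556.
%ΔP = (803.4444 − 1033) / 1033 × 100 = -22.22%.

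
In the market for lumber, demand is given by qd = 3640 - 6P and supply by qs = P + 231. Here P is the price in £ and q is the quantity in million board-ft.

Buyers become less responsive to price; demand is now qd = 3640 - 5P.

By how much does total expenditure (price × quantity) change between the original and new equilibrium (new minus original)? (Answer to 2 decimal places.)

Before the shock: 3640 - 6P = P + 231 ⇒ 3409 = 7P ⇒ P = 487, q = 718.
With the change applied: demand qd = 3640 - 5P, supply qs = P + 231.
Setting them equal: 3640 - 5P = P + 231 → 3409 = 6P, so P = 3409/6 ≈ 568.1667 and q = 4795/6 ≈ 799.1667.
Expenditure moves from 487×718 = 349666 to 568.1667×799.1667 = 454059.8611; change = +104393.86.

+104393.86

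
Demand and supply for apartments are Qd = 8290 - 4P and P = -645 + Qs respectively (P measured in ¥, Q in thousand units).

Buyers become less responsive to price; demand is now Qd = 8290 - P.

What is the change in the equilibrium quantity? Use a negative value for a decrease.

+2293.5

Before the shock: 8290 - 4P = P + 645 ⇒ 7645 = 5P ⇒ P = 1529, Q = 2174.
After the shift, demand is Qd = 8290 - P and supply is Qs = P + 645.
Setting them equal: 8290 - P = P + 645 → 7645 = 2P, so P = 3822.5 and Q = 4467.5.
ΔQ = 4467.5 − 2174 = +2293.5.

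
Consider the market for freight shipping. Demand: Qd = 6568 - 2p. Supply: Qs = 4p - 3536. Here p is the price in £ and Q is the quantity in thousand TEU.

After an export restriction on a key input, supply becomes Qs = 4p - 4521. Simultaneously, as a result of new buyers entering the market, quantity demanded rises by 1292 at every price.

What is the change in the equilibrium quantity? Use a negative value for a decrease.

+533

Before the shock: 6568 - 2p = 4p - 3536 ⇒ 10104 = 6p ⇒ p = 1684, Q = 3200.
With the change applied: demand Qd = 7860 - 2p, supply Qs = 4p - 4521.
Clearing the new market: 7860 - 2p = 4p - 4521, so p = 2063.5 and Q = 3733.
ΔQ = 3733 − 3200 = +533.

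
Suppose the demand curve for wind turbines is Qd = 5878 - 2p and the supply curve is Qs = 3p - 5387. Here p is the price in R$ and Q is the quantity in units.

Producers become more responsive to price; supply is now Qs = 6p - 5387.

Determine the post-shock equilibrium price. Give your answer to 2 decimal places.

Initially, 5878 - 2p = 3p - 5387, so 11265 = 5p and p = 2253, Q = 1372.
After the shift, demand is Qd = 5878 - 2p and supply is Qs = 6p - 5387.
Clearing the new market: 5878 - 2p = 6p - 5387, so p = 1408.125 and Q = 3061.75.

1408.13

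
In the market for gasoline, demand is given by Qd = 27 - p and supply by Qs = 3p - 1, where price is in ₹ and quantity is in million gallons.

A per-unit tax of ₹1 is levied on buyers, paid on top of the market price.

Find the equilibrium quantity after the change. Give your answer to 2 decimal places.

Before the shock: 27 - p = 3p - 1 ⇒ 28 = 4p ⇒ p = 7, Q = 20.
Since buyers pay the price plus the tax, the effective demand curve becomes Qd = 26 - p.
Clearing the new market: 26 - p = 3p - 1, so p = 6.75 and Q = 19.25.

19.25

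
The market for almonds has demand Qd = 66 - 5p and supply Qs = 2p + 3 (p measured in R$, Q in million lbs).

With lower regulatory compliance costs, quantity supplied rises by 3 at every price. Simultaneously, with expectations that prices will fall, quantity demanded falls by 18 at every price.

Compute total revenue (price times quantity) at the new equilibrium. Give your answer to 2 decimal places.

108.00

Original equilibrium: 66 - 5p = 2p + 3 gives 63 = 7p, so p = 9 and Q = 21.
With the change applied: demand Qd = 48 - 5p, supply Qs = 2p + 6.
Setting them equal: 48 - 5p = 2p + 6 → 42 = 7p, so p = 6 and Q = 18.
New expenditure = 6 × 18 = 108.00.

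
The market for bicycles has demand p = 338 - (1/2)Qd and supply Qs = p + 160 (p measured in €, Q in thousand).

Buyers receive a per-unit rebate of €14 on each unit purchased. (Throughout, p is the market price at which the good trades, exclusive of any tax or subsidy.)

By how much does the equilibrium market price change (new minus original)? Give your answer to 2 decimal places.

+9.33

Before the shock: 676 - 2p = p + 160 ⇒ 516 = 3p ⇒ p = 172, Q = 332.
Since buyers' out-of-pocket price is the market price minus the rebate, the effective demand curve becomes Qd = 704 - 2p.
New equilibrium: 704 - 2p = p + 160 ⇒ 544 = 3p ⇒ p = 544/3 ≈ 181.3333, Q = 1024/3 ≈ 341.3333.
Δp = 181.3333 − 172 = +9.33.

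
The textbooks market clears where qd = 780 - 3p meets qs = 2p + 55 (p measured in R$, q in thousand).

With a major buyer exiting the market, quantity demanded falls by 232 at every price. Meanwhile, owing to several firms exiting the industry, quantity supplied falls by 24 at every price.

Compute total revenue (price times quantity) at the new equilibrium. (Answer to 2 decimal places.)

24588.52

Solve the original market: 780 - 3p = 2p + 55, hence p = 145 and q = 345.
With the change applied: demand qd = 548 - 3p, supply qs = 2p + 31.
Equate the new curves: 548 - 3p = 2p + 31, giving 517 = 5p, p = 103.4, q = 237.8.
New expenditure = 103.4 × 237.8 = 24588.52.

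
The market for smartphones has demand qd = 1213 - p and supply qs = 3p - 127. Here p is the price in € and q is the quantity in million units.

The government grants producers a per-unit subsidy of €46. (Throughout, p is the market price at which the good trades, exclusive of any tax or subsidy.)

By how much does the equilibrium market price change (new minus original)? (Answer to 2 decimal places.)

-34.50

Initially, 1213 - p = 3p - 127, so 1340 = 4p and p = 335, q = 878.
Since sellers receive the price plus the subsidy, the effective supply curve becomes qs = 3p + 11.
Setting them equal: 1213 - p = 3p + 11 → 1202 = 4p, so p = 300.5 and q = 912.5.
Δp = 300.5 − 335 = -34.50.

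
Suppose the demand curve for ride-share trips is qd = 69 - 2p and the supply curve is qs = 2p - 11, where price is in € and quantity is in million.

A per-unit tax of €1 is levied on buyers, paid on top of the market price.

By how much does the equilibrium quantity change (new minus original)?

-1

Before the shock: 69 - 2p = 2p - 11 ⇒ 80 = 4p ⇒ p = 20, q = 29.
Since buyers pay the price plus the tax, the effective demand curve becomes qd = 67 - 2p.
Setting them equal: 67 - 2p = 2p - 11 → 78 = 4p, so p = 19.5 and q = 28.
Δq = 28 − 29 = -1.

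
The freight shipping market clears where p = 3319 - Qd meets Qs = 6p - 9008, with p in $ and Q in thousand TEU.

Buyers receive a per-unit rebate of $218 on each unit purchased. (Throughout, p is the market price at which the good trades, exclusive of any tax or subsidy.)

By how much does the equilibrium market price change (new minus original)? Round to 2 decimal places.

+31.14

Original equilibrium: 3319 - p = 6p - 9008 gives 12327 = 7p, so p = 1761 and Q = 1558.
Since buyers' out-of-pocket price is the market price minus the rebate, the effective demand curve becomes Qd = 3537 - p.
Equate the new curves: 3537 - p = 6p - 9008, giving 12545 = 7p, p = 12545/7 ≈ 1792.1429, Q = 12214/7 ≈ 1744.8571.
Δp = 1792.1429 − 1761 = +31.14.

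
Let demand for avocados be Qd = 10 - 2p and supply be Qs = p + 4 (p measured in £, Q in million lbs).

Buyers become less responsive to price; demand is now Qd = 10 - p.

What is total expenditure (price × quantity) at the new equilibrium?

21

Original equilibrium: 10 - 2p = p + 4 gives 6 = 3p, so p = 2 and Q = 6.
The new curves are Qd = 10 - p (demand) and Qs = p + 4 (supply).
New equilibrium: 10 - p = p + 4 ⇒ 6 = 2p ⇒ p = 3, Q = 7.
New expenditure = 3 × 7 = 21.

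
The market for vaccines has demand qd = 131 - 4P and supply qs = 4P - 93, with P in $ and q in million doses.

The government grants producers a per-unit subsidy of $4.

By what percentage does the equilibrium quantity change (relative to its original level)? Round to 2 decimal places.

+42.11

Solve the original market: 131 - 4P = 4P - 93, hence P = 28 and q = 19.
Since sellers receive the price plus the subsidy, the effective supply curve becomes qs = 4P - 77.
Setting them equal: 131 - 4P = 4P - 77 → 208 = 8P, so P = 26 and q = 27.
%Δq = (27 − 19) / 19 × 100 = +42.11%.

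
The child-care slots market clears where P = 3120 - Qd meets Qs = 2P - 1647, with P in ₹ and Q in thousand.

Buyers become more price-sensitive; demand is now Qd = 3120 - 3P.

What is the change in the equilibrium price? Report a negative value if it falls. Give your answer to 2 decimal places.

Solve the original market: 3120 - P = 2P - 1647, hence P = 1589 and Q = 1531.
The new curves are Qd = 3120 - 3P (demand) and Qs = 2P - 1647 (supply).
Equate the new curves: 3120 - 3P = 2P - 1647, giving 4767 = 5P, P = 953.4, Q = 259.8.
ΔP = 953.4 − 1589 = -635.60.

-635.60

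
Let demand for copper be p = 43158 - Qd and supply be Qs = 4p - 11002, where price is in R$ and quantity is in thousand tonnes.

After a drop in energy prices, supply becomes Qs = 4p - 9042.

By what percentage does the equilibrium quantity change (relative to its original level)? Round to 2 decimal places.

Solve the original market: 43158 - p = 4p - 11002, hence p = 10832 and Q = 32326.
The new curves are Qd = 43158 - p (demand) and Qs = 4p - 9042 (supply).
New equilibrium: 43158 - p = 4p - 9042 ⇒ 52200 = 5p ⇒ p = 10440, Q = 32718.
%ΔQ = (32718 − 32326) / 32326 × 100 = +1.21%.

+1.21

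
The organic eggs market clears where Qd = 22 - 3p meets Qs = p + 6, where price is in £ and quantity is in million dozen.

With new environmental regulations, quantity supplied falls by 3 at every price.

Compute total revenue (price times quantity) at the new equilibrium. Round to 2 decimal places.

Before the shock: 22 - 3p = p + 6 ⇒ 16 = 4p ⇒ p = 4, Q = 10.
With the change applied: demand Qd = 22 - 3p, supply Qs = p + 3.
New equilibrium: 22 - 3p = p + 3 ⇒ 19 = 4p ⇒ p = 4.75, Q = 7.75.
New expenditure = 4.75 × 7.75 = 36.81.

36.81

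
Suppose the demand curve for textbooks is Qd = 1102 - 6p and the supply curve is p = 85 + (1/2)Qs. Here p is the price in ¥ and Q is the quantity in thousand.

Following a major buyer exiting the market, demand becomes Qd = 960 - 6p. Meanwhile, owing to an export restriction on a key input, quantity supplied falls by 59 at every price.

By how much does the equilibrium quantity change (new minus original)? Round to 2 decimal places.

-79.75

Before the shock: 1102 - 6p = 2p - 170 ⇒ 1272 = 8p ⇒ p = 159, Q = 148.
The shock moves the curves to Qd = 960 - 6p and Qs = 2p - 229.
New equilibrium: 960 - 6p = 2p - 229 ⇒ 1189 = 8p ⇒ p = 148.625, Q = 68.25.
ΔQ = 68.25 − 148 = -79.75.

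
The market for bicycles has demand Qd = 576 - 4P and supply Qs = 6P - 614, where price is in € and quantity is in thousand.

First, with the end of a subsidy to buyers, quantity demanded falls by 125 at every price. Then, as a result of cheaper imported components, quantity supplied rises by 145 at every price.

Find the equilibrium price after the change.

Initially, 576 - 4P = 6P - 614, so 1190 = 10P and P = 119, Q = 100.
The new curves are Qd = 451 - 4P (demand) and Qs = 6P - 469 (supply).
Equate the new curves: 451 - 4P = 6P - 469, giving 920 = 10P, P = 92, Q = 83.

92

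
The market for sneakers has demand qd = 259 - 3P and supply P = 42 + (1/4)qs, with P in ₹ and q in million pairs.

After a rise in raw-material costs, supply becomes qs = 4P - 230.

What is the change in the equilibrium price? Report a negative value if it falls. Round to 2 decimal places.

+8.86

Initially, 259 - 3P = 4P - 168, so 427 = 7P and P = 61, q = 76.
The shock moves the curves to qd = 259 - 3P and qs = 4P - 230.
Equate the new curves: 259 - 3P = 4P - 230, giving 489 = 7P, P = 489/7 ≈ 69.8571, q = 346/7 ≈ 49.4286.
ΔP = 69.8571 − 61 = +8.86.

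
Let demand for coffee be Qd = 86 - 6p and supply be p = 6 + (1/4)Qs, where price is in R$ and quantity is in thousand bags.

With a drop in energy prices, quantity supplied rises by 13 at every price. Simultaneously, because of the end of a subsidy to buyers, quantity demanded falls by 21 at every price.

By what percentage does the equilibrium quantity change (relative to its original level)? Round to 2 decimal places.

Before the shock: 86 - 6p = 4p - 24 ⇒ 110 = 10p ⇒ p = 11, Q = 20.
After the shift, demand is Qd = 65 - 6p and supply is Qs = 4p - 11.
Setting them equal: 65 - 6p = 4p - 11 → 76 = 10p, so p = 7.6 and Q = 19.4.
%ΔQ = (19.4 − 20) / 20 × 100 = -3.00%.

-3.00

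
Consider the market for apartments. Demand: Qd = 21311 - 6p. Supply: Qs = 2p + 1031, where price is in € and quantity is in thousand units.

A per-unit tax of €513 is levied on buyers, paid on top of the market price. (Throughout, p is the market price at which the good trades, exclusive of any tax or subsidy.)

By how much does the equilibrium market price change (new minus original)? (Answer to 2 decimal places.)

Solve the original market: 21311 - 6p = 2p + 1031, hence p = 2535 and Q = 6101.
Since buyers pay the price plus the tax, the effective demand curve becomes Qd = 18233 - 6p.
Clearing the new market: 18233 - 6p = 2p + 1031, so p = 2150.25 and Q = 5331.5.
Δp = 2150.25 − 2535 = -384.75.

-384.75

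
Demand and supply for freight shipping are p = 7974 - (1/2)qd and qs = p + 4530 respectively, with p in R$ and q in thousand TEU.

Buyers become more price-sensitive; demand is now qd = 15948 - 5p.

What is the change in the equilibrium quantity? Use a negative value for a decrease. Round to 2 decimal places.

-1903.00

Solve the original market: 15948 - 2p = p + 4530, hence p = 3806 and q = 8336.
The shock moves the curves to qd = 15948 - 5p and qs = p + 4530.
Equate the new curves: 15948 - 5p = p + 4530, giving 11418 = 6p, p = 1903, q = 6433.
Δq = 6433 − 8336 = -1903.00.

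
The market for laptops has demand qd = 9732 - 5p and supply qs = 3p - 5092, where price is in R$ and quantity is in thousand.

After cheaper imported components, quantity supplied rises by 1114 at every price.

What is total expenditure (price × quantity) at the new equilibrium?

Before the shock: 9732 - 5p = 3p - 5092 ⇒ 14824 = 8p ⇒ p = 1853, q = 467.
The new curves are qd = 9732 - 5p (demand) and qs = 3p - 3978 (supply).
Equate the new curves: 9732 - 5p = 3p - 3978, giving 13710 = 8p, p = 1713.75, q = 1163.25.
New expenditure = 1713.75 × 1163.25 = 1993519.6875.

1993519.6875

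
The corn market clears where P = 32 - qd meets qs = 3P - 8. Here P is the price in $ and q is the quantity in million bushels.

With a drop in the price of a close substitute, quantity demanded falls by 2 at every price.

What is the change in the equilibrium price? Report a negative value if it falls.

-0.5

Original equilibrium: 32 - P = 3P - 8 gives 40 = 4P, so P = 10 and q = 22.
The new curves are qd = 30 - P (demand) and qs = 3P - 8 (supply).
Setting them equal: 30 - P = 3P - 8 → 38 = 4P, so P = 9.5 and q = 20.5.
ΔP = 9.5 − 10 = -0.5.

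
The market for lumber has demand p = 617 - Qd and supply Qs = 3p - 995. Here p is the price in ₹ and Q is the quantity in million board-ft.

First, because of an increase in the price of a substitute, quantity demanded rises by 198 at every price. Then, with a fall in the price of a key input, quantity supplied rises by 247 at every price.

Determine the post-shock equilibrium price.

Solve the original market: 617 - p = 3p - 995, hence p = 403 and Q = 214.
After the shift, demand is Qd = 815 - p and supply is Qs = 3p - 748.
New equilibrium: 815 - p = 3p - 748 ⇒ 1563 = 4p ⇒ p = 390.75, Q = 424.25.

390.75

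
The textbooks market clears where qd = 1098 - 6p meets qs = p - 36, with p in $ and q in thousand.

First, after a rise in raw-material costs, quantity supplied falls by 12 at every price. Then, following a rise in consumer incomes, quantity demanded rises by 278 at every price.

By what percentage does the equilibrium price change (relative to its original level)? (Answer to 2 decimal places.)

Before the shock: 1098 - 6p = p - 36 ⇒ 1134 = 7p ⇒ p = 162, q = 126.
The new curves are qd = 1376 - 6p (demand) and qs = p - 48 (supply).
Equate the new curves: 1376 - 6p = p - 48, giving 1424 = 7p, p = 1424/7 ≈ 203.4286, q = 1088/7 ≈ 155.4286.
%Δp = (203.4286 − 162) / 162 × 100 = +25.57%.

+25.57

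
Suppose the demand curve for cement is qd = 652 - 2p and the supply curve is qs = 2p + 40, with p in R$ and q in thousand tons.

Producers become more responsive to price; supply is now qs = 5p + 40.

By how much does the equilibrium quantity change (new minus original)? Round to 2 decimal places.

Original equilibrium: 652 - 2p = 2p + 40 gives 612 = 4p, so p = 153 and q = 346.
The new curves are qd = 652 - 2p (demand) and qs = 5p + 40 (supply).
Setting them equal: 652 - 2p = 5p + 40 → 612 = 7p, so p = 612/7 ≈ 87.4286 and q = 3340/7 ≈ 477.1429.
Δq = 477.1429 − 346 = +131.14.

+131.14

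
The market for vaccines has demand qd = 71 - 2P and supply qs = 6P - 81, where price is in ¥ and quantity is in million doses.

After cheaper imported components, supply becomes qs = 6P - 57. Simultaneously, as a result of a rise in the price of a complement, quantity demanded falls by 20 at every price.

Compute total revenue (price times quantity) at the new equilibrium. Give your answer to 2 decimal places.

324.00

Initially, 71 - 2P = 6P - 81, so 152 = 8P and P = 19, q = 33.
After the shift, demand is qd = 51 - 2P and supply is qs = 6P - 57.
Setting them equal: 51 - 2P = 6P - 57 → 108 = 8P, so P = 13.5 and q = 24.
New expenditure = 13.5 × 24 = 324.00.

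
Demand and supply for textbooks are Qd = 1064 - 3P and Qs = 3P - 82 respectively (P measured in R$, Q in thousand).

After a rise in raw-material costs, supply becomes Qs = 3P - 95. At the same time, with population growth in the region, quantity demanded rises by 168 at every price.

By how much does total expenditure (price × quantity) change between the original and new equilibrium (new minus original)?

Original equilibrium: 1064 - 3P = 3P - 82 gives 1146 = 6P, so P = 191 and Q = 491.
After the shift, demand is Qd = 1232 - 3P and supply is Qs = 3P - 95.
New equilibrium: 1232 - 3P = 3P - 95 ⇒ 1327 = 6P ⇒ P = 1327/6 ≈ 221.1667, Q = 568.5.
Expenditure moves from 191×491 = 93781 to 221.1667×568.5 = 125733.25; change = +31952.25.

+31952.25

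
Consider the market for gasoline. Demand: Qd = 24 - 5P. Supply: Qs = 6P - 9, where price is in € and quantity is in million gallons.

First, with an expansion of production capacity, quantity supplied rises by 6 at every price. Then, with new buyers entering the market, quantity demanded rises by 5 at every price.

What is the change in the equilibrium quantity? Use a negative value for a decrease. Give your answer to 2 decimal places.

+5.45

Solve the original market: 24 - 5P = 6P - 9, hence P = 3 and Q = 9.
After the shift, demand is Qd = 29 - 5P and supply is Qs = 6P - 3.
Setting them equal: 29 - 5P = 6P - 3 → 32 = 11P, so P = 32/11 ≈ 2.9091 and Q = 159/11 ≈ 14.4545.
ΔQ = 14.4545 − 9 = +5.45.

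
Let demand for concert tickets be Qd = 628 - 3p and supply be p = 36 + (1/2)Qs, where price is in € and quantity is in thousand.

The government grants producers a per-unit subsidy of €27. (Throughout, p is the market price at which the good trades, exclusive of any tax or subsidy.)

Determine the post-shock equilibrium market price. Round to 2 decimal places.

Before the shock: 628 - 3p = 2p - 72 ⇒ 700 = 5p ⇒ p = 140, Q = 208.
Since sellers receive the price plus the subsidy, the effective supply curve becomes Qs = 2p - 18.
Clearing the new market: 628 - 3p = 2p - 18, so p = 129.2 and Q = 240.4.

129.20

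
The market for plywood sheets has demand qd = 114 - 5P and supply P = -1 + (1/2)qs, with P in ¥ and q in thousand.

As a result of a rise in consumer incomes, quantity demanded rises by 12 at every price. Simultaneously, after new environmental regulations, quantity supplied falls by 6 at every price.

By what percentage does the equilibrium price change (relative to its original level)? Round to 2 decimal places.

Original equilibrium: 114 - 5P = 2P + 2 gives 112 = 7P, so P = 16 and q = 34.
With the change applied: demand qd = 126 - 5P, supply qs = 2P - 4.
Equate the new curves: 126 - 5P = 2P - 4, giving 130 = 7P, P = 130/7 ≈ 18.5714, q = 232/7 ≈ 33.1429.
%ΔP = (18.5714 − 16) / 16 × 100 = +16.07%.

+16.07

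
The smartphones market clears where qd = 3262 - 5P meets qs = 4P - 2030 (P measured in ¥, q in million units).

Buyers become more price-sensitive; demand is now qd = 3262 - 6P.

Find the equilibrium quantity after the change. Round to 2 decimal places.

Before the shock: 3262 - 5P = 4P - 2030 ⇒ 5292 = 9P ⇒ P = 588, q = 322.
After the shift, demand is qd = 3262 - 6P and supply is qs = 4P - 2030.
Setting them equal: 3262 - 6P = 4P - 2030 → 5292 = 10P, so P = 529.2 and q = 86.8.

86.80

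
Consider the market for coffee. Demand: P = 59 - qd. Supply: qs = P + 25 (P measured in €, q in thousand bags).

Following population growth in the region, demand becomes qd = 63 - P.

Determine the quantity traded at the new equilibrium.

44

Before the shock: 59 - P = P + 25 ⇒ 34 = 2P ⇒ P = 17, q = 42.
The shock moves the curves to qd = 63 - P and qs = P + 25.
New equilibrium: 63 - P = P + 25 ⇒ 38 = 2P ⇒ P = 19, q = 44.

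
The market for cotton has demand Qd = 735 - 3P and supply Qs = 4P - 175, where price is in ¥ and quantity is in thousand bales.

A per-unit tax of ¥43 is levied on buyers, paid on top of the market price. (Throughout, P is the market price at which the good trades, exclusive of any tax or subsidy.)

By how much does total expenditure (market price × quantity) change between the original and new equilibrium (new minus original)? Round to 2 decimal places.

Initially, 735 - 3P = 4P - 175, so 910 = 7P and P = 130, Q = 345.
Since buyers pay the price plus the tax, the effective demand curve becomes Qd = 606 - 3P.
Equate the new curves: 606 - 3P = 4P - 175, giving 781 = 7P, P = 781/7 ≈ 111.5714, Q = 1899/7 ≈ 271.2857.
Expenditure moves from 130×345 = 44850 to 111.5714×271.2857 = 30267.7347; change = -14582.27.

-14582.27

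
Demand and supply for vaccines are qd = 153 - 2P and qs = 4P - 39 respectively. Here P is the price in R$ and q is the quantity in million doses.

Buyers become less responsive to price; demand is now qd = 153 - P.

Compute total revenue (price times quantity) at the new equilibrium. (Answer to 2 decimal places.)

Original equilibrium: 153 - 2P = 4P - 39 gives 192 = 6P, so P = 32 and q = 89.
The shock moves the curves to qd = 153 - P and qs = 4P - 39.
Setting them equal: 153 - P = 4P - 39 → 192 = 5P, so P = 38.4 and q = 114.6.
New expenditure = 38.4 × 114.6 = 4400.64.

4400.64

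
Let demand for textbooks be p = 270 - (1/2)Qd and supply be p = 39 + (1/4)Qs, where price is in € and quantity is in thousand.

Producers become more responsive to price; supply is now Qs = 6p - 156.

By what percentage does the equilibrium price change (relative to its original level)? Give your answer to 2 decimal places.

-25.00

Original equilibrium: 540 - 2p = 4p - 156 gives 696 = 6p, so p = 116 and Q = 308.
After the shift, demand is Qd = 540 - 2p and supply is Qs = 6p - 156.
Clearing the new market: 540 - 2p = 6p - 156, so p = 87 and Q = 366.
%Δp = (87 − 116) / 116 × 100 = -25.00%.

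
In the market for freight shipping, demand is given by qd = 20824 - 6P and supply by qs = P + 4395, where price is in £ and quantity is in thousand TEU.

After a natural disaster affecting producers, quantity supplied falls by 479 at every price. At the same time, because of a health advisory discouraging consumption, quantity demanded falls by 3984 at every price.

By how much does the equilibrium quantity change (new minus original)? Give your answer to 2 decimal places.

Solve the original market: 20824 - 6P = P + 4395, hence P = 2347 and q = 6742.
With the change applied: demand qd = 16840 - 6P, supply qs = P + 3916.
Setting them equal: 16840 - 6P = P + 3916 → 12924 = 7P, so P = 12924/7 ≈ 1846.2857 and q = 40336/7 ≈ 5762.2857.
Δq = 5762.2857 − 6742 = -979.71.

-979.71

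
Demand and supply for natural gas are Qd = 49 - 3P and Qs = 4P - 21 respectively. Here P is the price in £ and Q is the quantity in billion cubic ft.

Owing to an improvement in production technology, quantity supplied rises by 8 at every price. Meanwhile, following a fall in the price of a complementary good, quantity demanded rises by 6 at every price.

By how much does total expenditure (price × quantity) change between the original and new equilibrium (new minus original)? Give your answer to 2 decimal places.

Solve the original market: 49 - 3P = 4P - 21, hence P = 10 and Q = 19.
With the change applied: demand Qd = 55 - 3P, supply Qs = 4P - 13.
Equate the new curves: 55 - 3P = 4P - 13, giving 68 = 7P, P = 68/7 ≈ 9.7143, Q = 181/7 ≈ 25.8571.
Expenditure moves from 10×19 = 190 to 9.7143×25.8571 = 251.1837; change = +61.18.

+61.18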